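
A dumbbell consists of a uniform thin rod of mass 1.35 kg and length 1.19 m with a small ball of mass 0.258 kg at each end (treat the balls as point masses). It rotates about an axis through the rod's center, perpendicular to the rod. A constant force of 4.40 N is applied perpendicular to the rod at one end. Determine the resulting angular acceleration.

α ≈ 7.66 rad/s²

I_rod = (1/12)ML² = (1/12)(1.35)(1.19)² = 0.1593 kg·m².
I_balls = 2·m·(L/2)² = 2(0.258)(0.5950)² = 0.1827 kg·m².
Total I = 0.3420 kg·m².
τ = F·(L/2) = (4.40)(0.595) = 2.618 N·m.
α = τ/I = 2.618/0.3420 = 7.655 rad/s².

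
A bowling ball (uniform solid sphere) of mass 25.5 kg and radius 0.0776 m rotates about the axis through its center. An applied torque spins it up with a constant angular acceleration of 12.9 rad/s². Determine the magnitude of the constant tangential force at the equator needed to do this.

I = (2/5)MR² = (2/5)(25.5)(0.0776)² = 0.06142 kg·m².
The required torque is τ = Iα = (0.06142)(12.90) = 0.7923 N·m.
A tangential force at the equator gives τ = FR, so F = τ/R = 0.7923/0.0776 = 10.21 N.

F ≈ 10.2 N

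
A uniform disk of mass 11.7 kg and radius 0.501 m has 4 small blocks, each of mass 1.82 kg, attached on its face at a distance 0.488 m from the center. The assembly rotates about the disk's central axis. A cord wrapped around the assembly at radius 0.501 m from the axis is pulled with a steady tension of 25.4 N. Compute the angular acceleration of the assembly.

α ≈ 3.97 rad/s²

I_disk = ½MR² = ½(11.7)(0.501)² = 1.468 kg·m².
I_blocks = 4·m·r² = 4(1.82)(0.488)² = 1.734 kg·m².
Total I = 3.202 kg·m².
τ = F r = (25.4)(0.501) = 12.73 N·m.
α = τ/I = 12.73/3.202 = 3.974 rad/s².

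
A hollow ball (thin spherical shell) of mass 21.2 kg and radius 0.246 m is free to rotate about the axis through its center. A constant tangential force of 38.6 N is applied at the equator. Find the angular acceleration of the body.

α ≈ 11.1 rad/s²

I = (2/3)MR² = (2/3)(21.2)(0.246)² = 0.8553 kg·m².
τ = F R = (38.6)(0.246) = 9.496 N·m.
From τ = Iα: α = 9.496/0.8553 = 11.10 rad/s².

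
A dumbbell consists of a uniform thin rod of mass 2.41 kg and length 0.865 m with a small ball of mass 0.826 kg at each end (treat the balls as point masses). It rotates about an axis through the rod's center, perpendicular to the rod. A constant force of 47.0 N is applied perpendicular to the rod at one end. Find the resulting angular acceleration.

α ≈ 44.3 rad/s²

I_rod = (1/12)ML² = (1/12)(2.41)(0.865)² = 0.1503 kg·m².
I_balls = 2·m·(L/2)² = 2(0.826)(0.4325)² = 0.3090 kg·m².
Total I = 0.4593 kg·m².
τ = F·(L/2) = (47.0)(0.432) = 20.33 N·m.
α = τ/I = 20.33/0.4593 = 44.26 rad/s².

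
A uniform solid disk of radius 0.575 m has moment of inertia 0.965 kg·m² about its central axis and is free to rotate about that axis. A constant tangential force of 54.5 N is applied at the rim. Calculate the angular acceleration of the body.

α ≈ 32.5 rad/s²

τ = F R = (54.5)(0.575) = 31.34 N·m.
From τ = Iα: α = 31.34/0.9650 = 32.47 rad/s².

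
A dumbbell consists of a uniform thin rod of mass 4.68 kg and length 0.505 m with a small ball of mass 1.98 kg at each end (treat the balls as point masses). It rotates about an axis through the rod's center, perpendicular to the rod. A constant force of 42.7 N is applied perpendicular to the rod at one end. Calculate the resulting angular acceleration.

I_rod = (1/12)ML² = (1/12)(4.68)(0.505)² = 0.09946 kg·m².
I_balls = 2·m·(L/2)² = 2(1.98)(0.2525)² = 0.2525 kg·m².
Total I = 0.3519 kg·m².
τ = F·(L/2) = (42.7)(0.253) = 10.78 N·m.
α = τ/I = 10.78/0.3519 = 30.64 rad/s².

α ≈ 30.6 rad/s²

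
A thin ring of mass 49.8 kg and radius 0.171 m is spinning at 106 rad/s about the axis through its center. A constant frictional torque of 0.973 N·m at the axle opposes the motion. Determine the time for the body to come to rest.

I = MR² = (49.8)(0.171)² = 1.456 kg·m².
The net torque has magnitude 0.973 N·m, opposing ω.
|α| = τ/I = 0.9730/1.456 = 0.6682 rad/s² (deceleration).
0 = ω₀ − |α|t ⇒ t = ω₀/|α| = 106/0.6682 = 158.6 s.

t ≈ 159 s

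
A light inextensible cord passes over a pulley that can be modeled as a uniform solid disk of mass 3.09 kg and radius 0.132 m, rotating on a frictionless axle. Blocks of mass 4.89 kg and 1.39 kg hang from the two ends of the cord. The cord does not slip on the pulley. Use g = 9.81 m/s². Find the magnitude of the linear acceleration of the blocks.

a ≈ 4.39 m/s²

I = ½MR² = (1/2)(3.09)(0.132)² = 0.02692 kg·m².
Heavier block: m₁g − T₁ = m₁a. Lighter block: T₂ − m₂g = m₂a.
Pulley: (T₁ − T₂)R = Iα = I(a/R), so T₁ − T₂ = (I/R²)a = (1/2)M_p a = 1.545·a.
Adding the three: (m₁ − m₂)g = (m₁ + m₂ + 1.545)a, so a = (4.89 − 1.39)(9.81)/(4.89 + 1.39 + 1.545) = 4.388 m/s².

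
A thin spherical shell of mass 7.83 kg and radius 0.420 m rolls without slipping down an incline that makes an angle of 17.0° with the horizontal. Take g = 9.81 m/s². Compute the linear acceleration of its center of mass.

Translation along the incline: Mg sinθ − f = Ma.
Rotation about the center: fR = Iα with I = (2/3)MR². No-slip gives a = αR, so f = (I/R²)a = (2/3)M a.
Substituting: Mg sinθ = (1 + 0.6667)Ma, so a = g sinθ/(1 + 0.6667) = (9.81) sin 17.0° / 1.667 = 1.721 m/s².

a ≈ 1.72 m/s²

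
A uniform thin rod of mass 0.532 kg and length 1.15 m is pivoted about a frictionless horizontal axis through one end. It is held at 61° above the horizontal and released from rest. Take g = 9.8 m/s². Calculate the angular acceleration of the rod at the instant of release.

About the pivot, I = (1/3)ML² = (1/3)(0.532)(1.15)² = 0.2345 kg·m².
The weight acts at the center, a distance L/2 = 0.5750 m from the pivot; τ = Mg(L/2) cos 61° = 1.453 N·m.
α = τ/I = 1.453/0.2345 = 6.197 rad/s².
(Equivalently α = (3g/(2L)) cos 61° = 6.197 rad/s².)

α ≈ 6.20 rad/s²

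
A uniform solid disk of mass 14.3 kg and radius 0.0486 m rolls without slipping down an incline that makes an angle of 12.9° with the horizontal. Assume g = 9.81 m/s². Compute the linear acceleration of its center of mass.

a ≈ 1.46 m/s²

Translation along the incline: Mg sinθ − f = Ma.
Rotation about the center: fR = Iα with I = ½MR². No-slip gives a = αR, so f = (I/R²)a = (1/2)M a.
Substituting: Mg sinθ = (1 + 0.5000)Ma, so a = g sinθ/(1 + 0.5000) = (9.81) sin 12.9° / 1.500 = 1.460 m/s².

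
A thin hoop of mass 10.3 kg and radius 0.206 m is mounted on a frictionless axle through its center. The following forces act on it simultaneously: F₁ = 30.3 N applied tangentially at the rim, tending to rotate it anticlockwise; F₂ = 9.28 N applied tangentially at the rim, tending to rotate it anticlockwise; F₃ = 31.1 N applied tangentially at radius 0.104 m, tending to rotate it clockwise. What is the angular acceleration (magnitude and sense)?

I = MR² = (10.3)(0.206)² = 0.4371 kg·m².
Taking anticlockwise as positive: τ₁ = +(30.3)(0.206) = +6.242 N·m; τ₂ = +(9.28)(0.206) = +1.912 N·m; τ₃ = −(31.1)(0.104) = −3.234 N·m.
Net torque τ = 4.919 N·m.
α = τ/I = 4.919/0.4371 = 11.25 rad/s².

α ≈ 11.3 rad/s², anticlockwise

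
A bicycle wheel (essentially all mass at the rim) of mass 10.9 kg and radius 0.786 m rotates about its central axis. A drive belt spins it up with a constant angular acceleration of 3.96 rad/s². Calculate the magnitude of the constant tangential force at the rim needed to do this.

I = MR² = (10.9)(0.786)² = 6.734 kg·m².
The required torque is τ = Iα = (6.734)(3.960) = 26.67 N·m.
A tangential force at the rim gives τ = FR, so F = τ/R = 26.67/0.786 = 33.93 N.

F ≈ 33.9 N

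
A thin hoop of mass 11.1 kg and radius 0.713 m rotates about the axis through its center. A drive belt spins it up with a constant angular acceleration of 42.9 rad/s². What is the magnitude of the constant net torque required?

τ ≈ 242 N·m

I = MR² = (11.1)(0.713)² = 5.643 kg·m².
τ = Iα = (5.643)(42.90) = 242.1 N·m.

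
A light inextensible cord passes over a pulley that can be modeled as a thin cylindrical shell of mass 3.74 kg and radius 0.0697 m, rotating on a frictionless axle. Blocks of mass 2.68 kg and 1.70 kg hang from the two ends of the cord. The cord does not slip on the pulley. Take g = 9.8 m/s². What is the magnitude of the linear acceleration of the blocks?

a ≈ 1.18 m/s²

I = MR² = (3.74)(0.0697)² = 0.01817 kg·m².
Heavier block: m₁g − T₁ = m₁a. Lighter block: T₂ − m₂g = m₂a.
Pulley: (T₁ − T₂)R = Iα = I(a/R), so T₁ − T₂ = (I/R²)a = 1·M_p a = 3.740·a.
Adding the three: (m₁ − m₂)g = (m₁ + m₂ + 3.740)a, so a = (2.68 − 1.70)(9.8)/(2.68 + 1.70 + 3.740) = 1.183 m/s².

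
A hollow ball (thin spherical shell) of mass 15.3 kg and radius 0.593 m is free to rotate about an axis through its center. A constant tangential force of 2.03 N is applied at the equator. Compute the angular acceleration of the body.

I = (2/3)MR² = (2/3)(15.3)(0.593)² = 3.587 kg·m².
τ = F R = (2.03)(0.593) = 1.204 N·m.
Newton's second law for rotation, τ = Iα, gives α = τ/I = 1.204/3.587 = 0.3356 rad/s².

α ≈ 0.336 rad/s²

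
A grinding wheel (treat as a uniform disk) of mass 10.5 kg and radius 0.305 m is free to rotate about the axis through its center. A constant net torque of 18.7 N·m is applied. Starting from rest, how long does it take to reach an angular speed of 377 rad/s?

I = ½MR² = (1/2)(10.5)(0.305)² = 0.4884 kg·m².
α = τ/I = 18.7/0.4884 = 38.29 rad/s².
ω = αt ⇒ t = ω/α = 377/38.29 = 9.846 s.

t ≈ 9.85 s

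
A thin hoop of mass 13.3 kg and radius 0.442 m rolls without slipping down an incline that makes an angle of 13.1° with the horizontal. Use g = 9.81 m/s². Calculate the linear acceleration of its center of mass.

Translation along the incline: Mg sinθ − f = Ma.
Rotation about the center: fR = Iα with I = MR². No-slip gives a = αR, so f = (I/R²)a = M a.
Substituting: Mg sinθ = (1 + 1.000)Ma, so a = g sinθ/(1 + 1.000) = (9.81) sin 13.1° / 2.000 = 1.112 m/s².

a ≈ 1.11 m/s²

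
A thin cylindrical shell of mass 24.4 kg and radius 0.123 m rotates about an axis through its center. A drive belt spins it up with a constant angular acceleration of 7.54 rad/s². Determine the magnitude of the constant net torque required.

τ ≈ 2.78 N·m

I = MR² = (24.4)(0.123)² = 0.3691 kg·m².
τ = Iα = (0.3691)(7.540) = 2.783 N·m.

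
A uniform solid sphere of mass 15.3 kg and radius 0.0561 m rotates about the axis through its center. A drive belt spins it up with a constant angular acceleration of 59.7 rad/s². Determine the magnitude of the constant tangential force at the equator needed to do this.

I = (2/5)MR² = (2/5)(15.3)(0.0561)² = 0.01926 kg·m².
The required torque is τ = Iα = (0.01926)(59.70) = 1.150 N·m.
A tangential force at the equator gives τ = FR, so F = τ/R = 1.150/0.0561 = 20.50 N.

F ≈ 20.5 N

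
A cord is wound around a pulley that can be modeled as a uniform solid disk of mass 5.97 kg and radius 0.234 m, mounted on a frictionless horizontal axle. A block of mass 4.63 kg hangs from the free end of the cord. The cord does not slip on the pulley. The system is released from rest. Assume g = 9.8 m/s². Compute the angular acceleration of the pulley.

α ≈ 25.5 rad/s²

I = ½MR² = (1/2)(5.97)(0.234)² = 0.1634 kg·m².
Block: mg − T = ma. Pulley: TR = Iα. No-slip: a = αR, so T = (I/R²)a = 2.985·a.
Then mg = (m + 2.985)a, so a = (4.63)(9.8)/(4.63 + 2.985) = 5.959 m/s².
α = a/R = 5.959/0.234 = 25.46 rad/s².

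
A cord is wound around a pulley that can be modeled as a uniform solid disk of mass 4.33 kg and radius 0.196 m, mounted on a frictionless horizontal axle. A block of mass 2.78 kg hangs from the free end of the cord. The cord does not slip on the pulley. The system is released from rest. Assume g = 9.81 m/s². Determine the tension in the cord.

I = ½MR² = (1/2)(4.33)(0.196)² = 0.08317 kg·m².
Block: mg − T = ma. Pulley: TR = Iα. No-slip: a = αR, so T = (I/R²)a = 2.165·a.
Then mg = (m + 2.165)a, so a = (2.78)(9.81)/(2.78 + 2.165) = 5.515 m/s².
T = 2.165·a = 11.94 N.

T ≈ 11.9 N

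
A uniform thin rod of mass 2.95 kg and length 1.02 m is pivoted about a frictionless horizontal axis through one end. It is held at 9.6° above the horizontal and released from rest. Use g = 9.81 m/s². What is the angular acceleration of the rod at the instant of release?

α ≈ 14.2 rad/s²

About the pivot, I = (1/3)ML² = (1/3)(2.95)(1.02)² = 1.023 kg·m².
The weight acts at the center, a distance L/2 = 0.5100 m from the pivot; τ = Mg(L/2) cos 9.6° = 14.55 N·m.
α = τ/I = 14.55/1.023 = 14.22 rad/s².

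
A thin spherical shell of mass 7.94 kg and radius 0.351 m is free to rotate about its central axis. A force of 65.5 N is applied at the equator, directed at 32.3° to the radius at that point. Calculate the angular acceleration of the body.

I = (2/3)MR² = (2/3)(7.94)(0.351)² = 0.6521 kg·m².
Only the tangential component produces torque: τ = F R sinθ = (65.5)(0.351) sin 32.3° = 12.29 N·m.
Newton's second law for rotation, τ = Iα, gives α = τ/I = 12.29/0.6521 = 18.84 rad/s².

α ≈ 18.8 rad/s²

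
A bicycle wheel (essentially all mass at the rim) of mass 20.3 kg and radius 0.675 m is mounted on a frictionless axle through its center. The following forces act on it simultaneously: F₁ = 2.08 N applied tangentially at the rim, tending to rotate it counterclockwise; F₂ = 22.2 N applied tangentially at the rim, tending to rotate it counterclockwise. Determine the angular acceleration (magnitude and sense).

I = MR² = (20.3)(0.675)² = 9.249 kg·m².
Taking counterclockwise as positive: τ₁ = +(2.08)(0.675) = +1.404 N·m; τ₂ = +(22.2)(0.675) = +14.99 N·m.
Net torque τ = 16.39 N·m.
α = τ/I = 16.39/9.249 = 1.772 rad/s².

α ≈ 1.77 rad/s², counterclockwise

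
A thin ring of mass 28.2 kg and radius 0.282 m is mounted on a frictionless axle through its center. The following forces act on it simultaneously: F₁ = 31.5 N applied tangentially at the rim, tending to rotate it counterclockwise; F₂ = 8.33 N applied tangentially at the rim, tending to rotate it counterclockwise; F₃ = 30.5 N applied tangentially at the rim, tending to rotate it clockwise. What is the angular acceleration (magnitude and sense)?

I = MR² = (28.2)(0.282)² = 2.243 kg·m².
Taking counterclockwise as positive: τ₁ = +(31.5)(0.282) = +8.883 N·m; τ₂ = +(8.33)(0.282) = +2.349 N·m; τ₃ = −(30.5)(0.282) = −8.601 N·m.
Net torque τ = 2.631 N·m.
α = τ/I = 2.631/2.243 = 1.173 rad/s².

α ≈ 1.17 rad/s², counterclockwise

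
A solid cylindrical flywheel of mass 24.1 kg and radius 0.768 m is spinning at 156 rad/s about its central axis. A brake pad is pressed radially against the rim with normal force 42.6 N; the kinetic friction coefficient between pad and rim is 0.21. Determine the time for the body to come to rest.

I = ½MR² = (1/2)(24.1)(0.768)² = 7.107 kg·m².
Friction force f = μN = (0.21)(42.6) = 8.946 N at the rim; torque magnitude τ = fR = 6.871 N·m, opposing ω.
|α| = τ/I = 6.871/7.107 = 0.9667 rad/s² (deceleration).
0 = ω₀ − |α|t ⇒ t = ω₀/|α| = 156/0.9667 = 161.4 s.

t ≈ 161 s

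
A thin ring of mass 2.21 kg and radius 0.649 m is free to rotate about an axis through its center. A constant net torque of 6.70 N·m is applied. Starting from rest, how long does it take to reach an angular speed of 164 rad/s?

t ≈ 22.8 s

I = MR² = (2.21)(0.649)² = 0.9309 kg·m².
α = τ/I = 6.70/0.9309 = 7.198 rad/s².
ω = αt ⇒ t = ω/α = 164/7.198 = 22.79 s.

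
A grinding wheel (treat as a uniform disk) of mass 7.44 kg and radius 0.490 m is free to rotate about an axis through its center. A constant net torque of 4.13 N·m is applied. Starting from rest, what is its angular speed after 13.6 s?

ω ≈ 62.9 rad/s

I = ½MR² = (1/2)(7.44)(0.490)² = 0.8932 kg·m².
α = τ/I = 4.13/0.8932 = 4.624 rad/s².
ω = ω₀ + αt = 0 + (4.624)(13.6) = 62.89 rad/s.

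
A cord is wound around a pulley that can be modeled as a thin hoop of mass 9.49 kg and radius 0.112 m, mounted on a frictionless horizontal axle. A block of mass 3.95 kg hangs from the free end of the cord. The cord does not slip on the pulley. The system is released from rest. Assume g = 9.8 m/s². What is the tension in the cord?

T ≈ 27.3 N

I = MR² = (9.49)(0.112)² = 0.1190 kg·m².
Block: mg − T = ma. Pulley: TR = Iα. No-slip: a = αR, so T = (I/R²)a = 9.490·a.
Then mg = (m + 9.490)a, so a = (3.95)(9.8)/(3.95 + 9.490) = 2.880 m/s².
T = 9.490·a = 27.33 N.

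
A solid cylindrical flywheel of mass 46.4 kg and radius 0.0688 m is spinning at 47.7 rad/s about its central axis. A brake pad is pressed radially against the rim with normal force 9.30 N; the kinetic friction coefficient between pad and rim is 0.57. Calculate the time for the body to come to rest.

t ≈ 14.4 s

I = ½MR² = (1/2)(46.4)(0.0688)² = 0.1098 kg·m².
Friction force f = μN = (0.57)(9.30) = 5.301 N at the rim; torque magnitude τ = fR = 0.3647 N·m, opposing ω.
|α| = τ/I = 0.3647/0.1098 = 3.321 rad/s² (deceleration).
0 = ω₀ − |α|t ⇒ t = ω₀/|α| = 47.7/3.321 = 14.36 s.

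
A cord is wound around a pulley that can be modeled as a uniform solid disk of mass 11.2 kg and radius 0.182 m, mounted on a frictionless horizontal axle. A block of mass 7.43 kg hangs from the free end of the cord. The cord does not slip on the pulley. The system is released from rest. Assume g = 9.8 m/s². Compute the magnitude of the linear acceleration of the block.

a ≈ 5.59 m/s²

I = ½MR² = (1/2)(11.2)(0.182)² = 0.1855 kg·m².
Block: mg − T = ma. Pulley: TR = Iα. No-slip: a = αR, so T = (I/R²)a = 5.600·a.
Then mg = (m + 5.600)a, so a = (7.43)(9.8)/(7.43 + 5.600) = 5.588 m/s².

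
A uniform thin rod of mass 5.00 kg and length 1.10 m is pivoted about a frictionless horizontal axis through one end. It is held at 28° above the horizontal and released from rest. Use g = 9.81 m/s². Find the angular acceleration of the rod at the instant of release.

About the pivot, I = (1/3)ML² = (1/3)(5.00)(1.10)² = 2.017 kg·m².
The weight acts at the center, a distance L/2 = 0.5500 m from the pivot; τ = Mg(L/2) cos 28° = 23.82 N·m.
α = τ/I = 23.82/2.017 = 11.81 rad/s².
(Equivalently α = (3g/(2L)) cos 28° = 11.81 rad/s².)

α ≈ 11.8 rad/s²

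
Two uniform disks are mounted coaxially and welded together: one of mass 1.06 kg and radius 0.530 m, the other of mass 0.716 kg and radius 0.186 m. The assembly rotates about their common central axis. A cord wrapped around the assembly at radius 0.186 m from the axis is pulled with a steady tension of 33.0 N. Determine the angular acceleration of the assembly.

I = ½M₁R₁² + ½M₂R₂² = ½(1.06)(0.530)² + ½(0.716)(0.186)² = 0.1613 kg·m².
τ = F r = (33.0)(0.186) = 6.138 N·m.
α = τ/I = 6.138/0.1613 = 38.06 rad/s².

α ≈ 38.1 rad/s²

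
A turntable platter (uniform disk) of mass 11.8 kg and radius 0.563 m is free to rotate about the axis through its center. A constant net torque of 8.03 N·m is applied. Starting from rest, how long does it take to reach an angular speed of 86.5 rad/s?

t ≈ 20.1 s

I = ½MR² = (1/2)(11.8)(0.563)² = 1.870 kg·m².
α = τ/I = 8.03/1.870 = 4.294 rad/s².
ω = αt ⇒ t = ω/α = 86.5/4.294 = 20.15 s.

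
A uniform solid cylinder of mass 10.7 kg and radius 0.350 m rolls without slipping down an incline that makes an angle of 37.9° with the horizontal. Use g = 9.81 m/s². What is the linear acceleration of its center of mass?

Translation along the incline: Mg sinθ − f = Ma.
Rotation about the center: fR = Iα with I = ½MR². No-slip gives a = αR, so f = (I/R²)a = (1/2)M a.
Substituting: Mg sinθ = (1 + 0.5000)Ma, so a = g sinθ/(1 + 0.5000) = (9.81) sin 37.9° / 1.500 = 4.017 m/s².

a ≈ 4.02 m/s²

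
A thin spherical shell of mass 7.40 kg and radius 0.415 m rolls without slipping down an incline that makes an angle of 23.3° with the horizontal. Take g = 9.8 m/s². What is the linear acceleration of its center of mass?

Translation along the incline: Mg sinθ − f = Ma.
Rotation about the center: fR = Iα with I = (2/3)MR². No-slip gives a = αR, so f = (I/R²)a = (2/3)M a.
Substituting: Mg sinθ = (1 + 0.6667)Ma, so a = g sinθ/(1 + 0.6667) = (9.8) sin 23.3° / 1.667 = 2.326 m/s².

a ≈ 2.33 m/s²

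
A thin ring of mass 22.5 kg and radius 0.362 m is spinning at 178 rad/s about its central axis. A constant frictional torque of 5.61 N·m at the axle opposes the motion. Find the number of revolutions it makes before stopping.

I = MR² = (22.5)(0.362)² = 2.948 kg·m².
The net torque has magnitude 5.61 N·m, opposing ω.
|α| = τ/I = 5.610/2.948 = 1.903 rad/s² (deceleration).
ω² = ω₀² − 2|α|θ with ω = 0 ⇒ θ = ω₀²/(2|α|) = 8326 rad = 1325 rev.

≈ 1330 revolutions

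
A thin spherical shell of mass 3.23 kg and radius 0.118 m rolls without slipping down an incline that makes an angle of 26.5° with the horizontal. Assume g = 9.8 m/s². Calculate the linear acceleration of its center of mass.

Translation along the incline: Mg sinθ − f = Ma.
Rotation about the center: fR = Iα with I = (2/3)MR². No-slip gives a = αR, so f = (I/R²)a = (2/3)M a.
Substituting: Mg sinθ = (1 + 0.6667)Ma, so a = g sinθ/(1 + 0.6667) = (9.8) sin 26.5° / 1.667 = 2.624 m/s².

a ≈ 2.62 m/s²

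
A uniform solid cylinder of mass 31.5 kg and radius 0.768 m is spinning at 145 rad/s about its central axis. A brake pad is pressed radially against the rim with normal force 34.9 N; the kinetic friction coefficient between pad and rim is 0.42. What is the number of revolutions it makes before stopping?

I = ½MR² = (1/2)(31.5)(0.768)² = 9.290 kg·m².
Friction force f = μN = (0.42)(34.9) = 14.66 N at the rim; torque magnitude τ = fR = 11.26 N·m, opposing ω.
|α| = τ/I = 11.26/9.290 = 1.212 rad/s² (deceleration).
ω² = ω₀² − 2|α|θ with ω = 0 ⇒ θ = ω₀²/(2|α|) = 8675 rad = 1381 rev.

≈ 1380 revolutions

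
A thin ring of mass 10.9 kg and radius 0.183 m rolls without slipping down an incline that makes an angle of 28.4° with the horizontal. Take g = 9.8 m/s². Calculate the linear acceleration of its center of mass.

a ≈ 2.33 m/s²

Translation along the incline: Mg sinθ − f = Ma.
Rotation about the center: fR = Iα with I = MR². No-slip gives a = αR, so f = (I/R²)a = M a.
Substituting: Mg sinθ = (1 + 1.000)Ma, so a = g sinθ/(1 + 1.000) = (9.8) sin 28.4° / 2.000 = 2.331 m/s².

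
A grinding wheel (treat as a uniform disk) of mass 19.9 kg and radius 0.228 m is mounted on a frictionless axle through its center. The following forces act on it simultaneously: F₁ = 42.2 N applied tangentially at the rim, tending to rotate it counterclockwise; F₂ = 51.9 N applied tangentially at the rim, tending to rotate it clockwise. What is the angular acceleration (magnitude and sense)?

I = ½MR² = (1/2)(19.9)(0.228)² = 0.5172 kg·m².
Taking counterclockwise as positive: τ₁ = +(42.2)(0.228) = +9.622 N·m; τ₂ = −(51.9)(0.228) = −11.83 N·m.
Net torque τ = -2.212 N·m.
α = τ/I = -2.212/0.5172 = -4.276 rad/s².

α ≈ 4.28 rad/s², clockwise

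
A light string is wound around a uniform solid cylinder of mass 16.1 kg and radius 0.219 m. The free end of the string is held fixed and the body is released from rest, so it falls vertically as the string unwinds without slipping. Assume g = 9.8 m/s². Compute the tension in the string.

T ≈ 52.6 N

Translation: Mg − T = Ma. Rotation about the center: TR = Iα with I = ½MR².
With a = αR: T = (I/R²)a = (1/2)M a, so Mg = (1 + 0.5000)Ma.
a = g/(1 + 0.5000) = 9.8/1.500 = 6.533 m/s².
T = 0.5000·M·a = (0.5000)(16.1)(6.533) = 52.59 N.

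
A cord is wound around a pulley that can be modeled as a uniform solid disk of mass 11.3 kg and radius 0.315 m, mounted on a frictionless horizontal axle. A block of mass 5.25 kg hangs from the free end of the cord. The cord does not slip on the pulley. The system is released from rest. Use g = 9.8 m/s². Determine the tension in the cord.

T ≈ 26.7 N

I = ½MR² = (1/2)(11.3)(0.315)² = 0.5606 kg·m².
Block: mg − T = ma. Pulley: TR = Iα. No-slip: a = αR, so T = (I/R²)a = 5.650·a.
Then mg = (m + 5.650)a, so a = (5.25)(9.8)/(5.25 + 5.650) = 4.720 m/s².
T = 5.650·a = 26.67 N.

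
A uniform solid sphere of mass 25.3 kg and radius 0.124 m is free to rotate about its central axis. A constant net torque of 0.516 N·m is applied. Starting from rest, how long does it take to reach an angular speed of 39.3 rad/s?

t ≈ 11.9 s

I = (2/5)MR² = (2/5)(25.3)(0.124)² = 0.1556 kg·m².
α = τ/I = 0.516/0.1556 = 3.316 rad/s².
ω = αt ⇒ t = ω/α = 39.3/3.316 = 11.85 s.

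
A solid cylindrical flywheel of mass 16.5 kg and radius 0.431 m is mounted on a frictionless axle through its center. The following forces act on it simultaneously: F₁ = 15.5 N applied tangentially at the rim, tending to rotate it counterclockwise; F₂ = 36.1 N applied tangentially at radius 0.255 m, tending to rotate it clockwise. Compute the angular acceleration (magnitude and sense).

I = ½MR² = (1/2)(16.5)(0.431)² = 1.533 kg·m².
Taking counterclockwise as positive: τ₁ = +(15.5)(0.431) = +6.681 N·m; τ₂ = −(36.1)(0.255) = −9.206 N·m.
Net torque τ = -2.525 N·m.
α = τ/I = -2.525/1.533 = -1.648 rad/s².

α ≈ 1.65 rad/s², clockwise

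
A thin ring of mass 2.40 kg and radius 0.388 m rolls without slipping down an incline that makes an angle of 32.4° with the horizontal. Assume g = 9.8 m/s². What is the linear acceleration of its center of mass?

Translation along the incline: Mg sinθ − f = Ma.
Rotation about the center: fR = Iα with I = MR². No-slip gives a = αR, so f = (I/R²)a = M a.
Substituting: Mg sinθ = (1 + 1.000)Ma, so a = g sinθ/(1 + 1.000) = (9.8) sin 32.4° / 2.000 = 2.626 m/s².

a ≈ 2.63 m/s²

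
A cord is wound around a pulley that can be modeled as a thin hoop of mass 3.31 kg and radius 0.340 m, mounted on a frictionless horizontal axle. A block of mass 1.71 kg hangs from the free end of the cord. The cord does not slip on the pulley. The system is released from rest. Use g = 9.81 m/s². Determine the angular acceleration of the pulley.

I = MR² = (3.31)(0.340)² = 0.3826 kg·m².
Block: mg − T = ma. Pulley: TR = Iα. No-slip: a = αR, so T = (I/R²)a = 3.310·a.
Then mg = (m + 3.310)a, so a = (1.71)(9.81)/(1.71 + 3.310) = 3.342 m/s².
α = a/R = 3.342/0.340 = 9.828 rad/s².

α ≈ 9.83 rad/s²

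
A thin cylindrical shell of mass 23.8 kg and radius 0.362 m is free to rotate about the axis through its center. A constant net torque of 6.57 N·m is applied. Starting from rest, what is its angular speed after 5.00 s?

ω ≈ 10.5 rad/s

I = MR² = (23.8)(0.362)² = 3.119 kg·m².
α = τ/I = 6.57/3.119 = 2.107 rad/s².
ω = ω₀ + αt = 0 + (2.107)(5.00) = 10.53 rad/s.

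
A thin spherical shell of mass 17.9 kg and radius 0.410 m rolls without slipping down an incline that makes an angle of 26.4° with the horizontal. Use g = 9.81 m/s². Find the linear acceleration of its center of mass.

Translation along the incline: Mg sinθ − f = Ma.
Rotation about the center: fR = Iα with I = (2/3)MR². No-slip gives a = αR, so f = (I/R²)a = (2/3)M a.
Substituting: Mg sinθ = (1 + 0.6667)Ma, so a = g sinθ/(1 + 0.6667) = (9.81) sin 26.4° / 1.667 = 2.617 m/s².

a ≈ 2.62 m/s²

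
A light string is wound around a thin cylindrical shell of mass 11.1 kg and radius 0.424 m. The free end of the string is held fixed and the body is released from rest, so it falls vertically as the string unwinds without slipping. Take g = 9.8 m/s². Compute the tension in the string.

T ≈ 54.4 N

Translation: Mg − T = Ma. Rotation about the center: TR = Iα with I = MR².
With a = αR: T = (I/R²)a = M a, so Mg = (1 + 1.000)Ma.
a = g/(1 + 1.000) = 9.8/2.000 = 4.900 m/s².
T = 1.000·M·a = (1.000)(11.1)(4.900) = 54.39 N.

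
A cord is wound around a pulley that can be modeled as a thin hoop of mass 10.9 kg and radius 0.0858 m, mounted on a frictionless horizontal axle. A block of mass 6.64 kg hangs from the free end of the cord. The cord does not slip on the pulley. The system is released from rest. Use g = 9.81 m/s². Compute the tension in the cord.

I = MR² = (10.9)(0.0858)² = 0.08024 kg·m².
Block: mg − T = ma. Pulley: TR = Iα. No-slip: a = αR, so T = (I/R²)a = 10.90·a.
Then mg = (m + 10.90)a, so a = (6.64)(9.81)/(6.64 + 10.90) = 3.714 m/s².
T = 10.90·a = 40.48 N.

T ≈ 40.5 N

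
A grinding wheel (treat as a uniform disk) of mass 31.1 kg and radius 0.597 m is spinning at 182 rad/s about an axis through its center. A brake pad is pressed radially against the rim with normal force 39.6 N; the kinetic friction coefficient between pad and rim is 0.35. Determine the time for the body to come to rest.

I = ½MR² = (1/2)(31.1)(0.597)² = 5.542 kg·m².
Friction force f = μN = (0.35)(39.6) = 13.86 N at the rim; torque magnitude τ = fR = 8.274 N·m, opposing ω.
|α| = τ/I = 8.274/5.542 = 1.493 rad/s² (deceleration).
0 = ω₀ − |α|t ⇒ t = ω₀/|α| = 182/1.493 = 121.9 s.

t ≈ 122 s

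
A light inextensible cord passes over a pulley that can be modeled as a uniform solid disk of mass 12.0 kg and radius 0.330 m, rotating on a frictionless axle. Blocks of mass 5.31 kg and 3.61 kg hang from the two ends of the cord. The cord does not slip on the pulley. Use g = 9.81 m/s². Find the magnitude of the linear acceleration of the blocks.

a ≈ 1.12 m/s²

I = ½MR² = (1/2)(12.0)(0.330)² = 0.6534 kg·m².
Heavier block: m₁g − T₁ = m₁a. Lighter block: T₂ − m₂g = m₂a.
Pulley: (T₁ − T₂)R = Iα = I(a/R), so T₁ − T₂ = (I/R²)a = (1/2)M_p a = 6.000·a.
Adding the three: (m₁ − m₂)g = (m₁ + m₂ + 6.000)a, so a = (5.31 − 3.61)(9.81)/(5.31 + 3.61 + 6.000) = 1.118 m/s².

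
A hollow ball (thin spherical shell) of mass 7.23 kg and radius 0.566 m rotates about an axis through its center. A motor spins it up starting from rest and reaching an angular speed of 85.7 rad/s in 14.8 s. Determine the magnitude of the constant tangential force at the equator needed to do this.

I = (2/3)MR² = (2/3)(7.23)(0.566)² = 1.544 kg·m².
α = Δω/Δt = (85.7 − 0)/14.8 = 5.791 rad/s².
The required torque is τ = Iα = (1.544)(5.791) = 8.941 N·m.
A tangential force at the equator gives τ = FR, so F = τ/R = 8.941/0.566 = 15.80 N.

F ≈ 15.8 N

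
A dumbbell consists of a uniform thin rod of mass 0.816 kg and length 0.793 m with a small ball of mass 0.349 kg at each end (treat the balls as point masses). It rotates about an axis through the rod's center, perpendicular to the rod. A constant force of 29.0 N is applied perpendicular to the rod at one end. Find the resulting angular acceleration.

α ≈ 75.4 rad/s²

I_rod = (1/12)ML² = (1/12)(0.816)(0.793)² = 0.04276 kg·m².
I_balls = 2·m·(L/2)² = 2(0.349)(0.3965)² = 0.1097 kg·m².
Total I = 0.1525 kg·m².
τ = F·(L/2) = (29.0)(0.397) = 11.50 N·m.
α = τ/I = 11.50/0.1525 = 75.40 rad/s².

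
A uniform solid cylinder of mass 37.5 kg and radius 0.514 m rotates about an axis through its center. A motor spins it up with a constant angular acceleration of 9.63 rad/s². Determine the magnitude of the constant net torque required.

I = ½MR² = (1/2)(37.5)(0.514)² = 4.954 kg·m².
τ = Iα = (4.954)(9.630) = 47.70 N·m.

τ ≈ 47.7 N·m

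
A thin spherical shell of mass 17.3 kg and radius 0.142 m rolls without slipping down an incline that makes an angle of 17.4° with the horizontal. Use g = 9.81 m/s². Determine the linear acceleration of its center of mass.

a ≈ 1.76 m/s²

Translation along the incline: Mg sinθ − f = Ma.
Rotation about the center: fR = Iα with I = (2/3)MR². No-slip gives a = αR, so f = (I/R²)a = (2/3)M a.
Substituting: Mg sinθ = (1 + 0.6667)Ma, so a = g sinθ/(1 + 0.6667) = (9.81) sin 17.4° / 1.667 = 1.760 m/s².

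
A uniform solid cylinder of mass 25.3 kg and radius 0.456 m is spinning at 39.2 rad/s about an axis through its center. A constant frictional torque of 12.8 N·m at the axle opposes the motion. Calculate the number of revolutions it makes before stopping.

≈ 25.1 revolutions

I = ½MR² = (1/2)(25.3)(0.456)² = 2.630 kg·m².
The net torque has magnitude 12.8 N·m, opposing ω.
|α| = τ/I = 12.80/2.630 = 4.866 rad/s² (deceleration).
ω² = ω₀² − 2|α|θ with ω = 0 ⇒ θ = ω₀²/(2|α|) = 157.9 rad = 25.13 rev.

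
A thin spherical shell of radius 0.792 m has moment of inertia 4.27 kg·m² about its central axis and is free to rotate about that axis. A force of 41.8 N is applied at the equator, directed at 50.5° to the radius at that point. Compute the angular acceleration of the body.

α ≈ 5.98 rad/s²

Only the tangential component produces torque: τ = F R sinθ = (41.8)(0.792) sin 50.5° = 25.55 N·m.
From τ = Iα: α = 25.55/4.270 = 5.982 rad/s².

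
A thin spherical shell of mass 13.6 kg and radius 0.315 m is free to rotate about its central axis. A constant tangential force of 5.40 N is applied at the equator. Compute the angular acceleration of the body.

α ≈ 1.89 rad/s²

I = (2/3)MR² = (2/3)(13.6)(0.315)² = 0.8996 kg·m².
τ = F R = (5.40)(0.315) = 1.701 N·m.
From τ = Iα: α = 1.701/0.8996 = 1.891 rad/s².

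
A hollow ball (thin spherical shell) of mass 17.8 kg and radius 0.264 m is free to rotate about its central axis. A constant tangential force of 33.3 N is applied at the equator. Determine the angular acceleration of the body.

α ≈ 10.6 rad/s²

I = (2/3)MR² = (2/3)(17.8)(0.264)² = 0.8271 kg·m².
τ = F R = (33.3)(0.264) = 8.791 N·m.
Newton's second law for rotation, τ = Iα, gives α = τ/I = 8.791/0.8271 = 10.63 rad/s².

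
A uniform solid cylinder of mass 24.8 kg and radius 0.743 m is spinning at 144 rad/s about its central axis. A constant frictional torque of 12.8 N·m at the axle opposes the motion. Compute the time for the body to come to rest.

I = ½MR² = (1/2)(24.8)(0.743)² = 6.845 kg·m².
The net torque has magnitude 12.8 N·m, opposing ω.
|α| = τ/I = 12.80/6.845 = 1.870 rad/s² (deceleration).
0 = ω₀ − |α|t ⇒ t = ω₀/|α| = 144/1.870 = 77.01 s.

t ≈ 77.0 s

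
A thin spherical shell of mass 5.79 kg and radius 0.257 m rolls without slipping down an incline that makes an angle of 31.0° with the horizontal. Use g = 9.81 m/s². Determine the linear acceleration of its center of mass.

a ≈ 3.03 m/s²

Translation along the incline: Mg sinθ − f = Ma.
Rotation about the center: fR = Iα with I = (2/3)MR². No-slip gives a = αR, so f = (I/R²)a = (2/3)M a.
Substituting: Mg sinθ = (1 + 0.6667)Ma, so a = g sinθ/(1 + 0.6667) = (9.81) sin 31.0° / 1.667 = 3.032 m/s².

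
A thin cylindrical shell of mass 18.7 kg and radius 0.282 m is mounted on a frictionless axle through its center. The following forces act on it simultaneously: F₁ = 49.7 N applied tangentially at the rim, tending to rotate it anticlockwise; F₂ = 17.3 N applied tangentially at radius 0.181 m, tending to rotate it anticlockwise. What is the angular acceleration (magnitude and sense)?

I = MR² = (18.7)(0.282)² = 1.487 kg·m².
Taking anticlockwise as positive: τ₁ = +(49.7)(0.282) = +14.02 N·m; τ₂ = +(17.3)(0.181) = +3.131 N·m.
Net torque τ = 17.15 N·m.
α = τ/I = 17.15/1.487 = 11.53 rad/s².

α ≈ 11.5 rad/s², anticlockwise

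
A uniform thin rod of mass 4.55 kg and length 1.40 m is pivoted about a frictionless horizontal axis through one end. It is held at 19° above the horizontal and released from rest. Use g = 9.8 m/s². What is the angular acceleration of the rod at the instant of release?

α ≈ 9.93 rad/s²

About the pivot, I = (1/3)ML² = (1/3)(4.55)(1.40)² = 2.973 kg·m².
The weight acts at the center, a distance L/2 = 0.7000 m from the pivot; τ = Mg(L/2) cos 19° = 29.51 N·m.
α = τ/I = 29.51/2.973 = 9.928 rad/s².
(Equivalently α = (3g/(2L)) cos 19° = 9.928 rad/s².)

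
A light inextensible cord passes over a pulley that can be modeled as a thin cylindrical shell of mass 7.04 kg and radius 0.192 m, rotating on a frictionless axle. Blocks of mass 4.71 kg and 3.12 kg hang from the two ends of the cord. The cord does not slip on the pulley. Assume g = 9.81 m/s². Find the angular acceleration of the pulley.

α ≈ 5.46 rad/s²

I = MR² = (7.04)(0.192)² = 0.2595 kg·m².
Heavier block: m₁g − T₁ = m₁a. Lighter block: T₂ − m₂g = m₂a.
Pulley: (T₁ − T₂)R = Iα = I(a/R), so T₁ − T₂ = (I/R²)a = 1·M_p a = 7.040·a.
Adding the three: (m₁ − m₂)g = (m₁ + m₂ + 7.040)a, so a = (4.71 − 3.12)(9.81)/(4.71 + 3.12 + 7.040) = 1.049 m/s².
α = a/R = 1.049/0.192 = 5.463 rad/s².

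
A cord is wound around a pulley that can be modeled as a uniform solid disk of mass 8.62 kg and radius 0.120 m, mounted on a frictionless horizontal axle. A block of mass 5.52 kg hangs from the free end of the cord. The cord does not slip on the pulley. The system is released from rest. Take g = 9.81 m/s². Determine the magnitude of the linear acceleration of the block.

I = ½MR² = (1/2)(8.62)(0.120)² = 0.06206 kg·m².
Block: mg − T = ma. Pulley: TR = Iα. No-slip: a = αR, so T = (I/R²)a = 4.310·a.
Then mg = (m + 4.310)a, so a = (5.52)(9.81)/(5.52 + 4.310) = 5.509 m/s².

a ≈ 5.51 m/s²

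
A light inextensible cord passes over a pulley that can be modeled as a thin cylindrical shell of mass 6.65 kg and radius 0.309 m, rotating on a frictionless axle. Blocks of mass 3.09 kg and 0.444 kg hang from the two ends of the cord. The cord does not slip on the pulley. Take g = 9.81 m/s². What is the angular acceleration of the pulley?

I = MR² = (6.65)(0.309)² = 0.6349 kg·m².
Heavier block: m₁g − T₁ = m₁a. Lighter block: T₂ − m₂g = m₂a.
Pulley: (T₁ − T₂)R = Iα = I(a/R), so T₁ − T₂ = (I/R²)a = 1·M_p a = 6.650·a.
Adding the three: (m₁ − m₂)g = (m₁ + m₂ + 6.650)a, so a = (3.09 − 0.444)(9.81)/(3.09 + 0.444 + 6.650) = 2.549 m/s².
α = a/R = 2.549/0.309 = 8.249 rad/s².

α ≈ 8.25 rad/s²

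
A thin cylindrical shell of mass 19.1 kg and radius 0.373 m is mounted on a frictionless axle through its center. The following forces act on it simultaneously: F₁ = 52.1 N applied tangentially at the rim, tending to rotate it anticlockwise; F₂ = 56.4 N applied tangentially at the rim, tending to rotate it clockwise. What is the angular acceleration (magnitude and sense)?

α ≈ 0.604 rad/s², clockwise

I = MR² = (19.1)(0.373)² = 2.657 kg·m².
Taking anticlockwise as positive: τ₁ = +(52.1)(0.373) = +19.43 N·m; τ₂ = −(56.4)(0.373) = −21.04 N·m.
Net torque τ = -1.604 N·m.
α = τ/I = -1.604/2.657 = -0.6036 rad/s².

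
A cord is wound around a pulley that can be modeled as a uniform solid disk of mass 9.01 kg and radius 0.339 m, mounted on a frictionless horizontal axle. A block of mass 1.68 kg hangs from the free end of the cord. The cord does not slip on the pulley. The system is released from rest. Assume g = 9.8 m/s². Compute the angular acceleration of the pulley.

I = ½MR² = (1/2)(9.01)(0.339)² = 0.5177 kg·m².
Block: mg − T = ma. Pulley: TR = Iα. No-slip: a = αR, so T = (I/R²)a = 4.505·a.
Then mg = (m + 4.505)a, so a = (1.68)(9.8)/(1.68 + 4.505) = 2.662 m/s².
α = a/R = 2.662/0.339 = 7.852 rad/s².

α ≈ 7.85 rad/s²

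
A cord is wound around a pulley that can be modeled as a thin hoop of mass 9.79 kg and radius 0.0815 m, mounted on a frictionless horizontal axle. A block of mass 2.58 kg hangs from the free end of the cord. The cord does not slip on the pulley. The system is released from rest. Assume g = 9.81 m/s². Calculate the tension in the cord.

T ≈ 20.0 N

I = MR² = (9.79)(0.0815)² = 0.06503 kg·m².
Block: mg − T = ma. Pulley: TR = Iα. No-slip: a = αR, so T = (I/R²)a = 9.790·a.
Then mg = (m + 9.790)a, so a = (2.58)(9.81)/(2.58 + 9.790) = 2.046 m/s².
T = 9.790·a = 20.03 N.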